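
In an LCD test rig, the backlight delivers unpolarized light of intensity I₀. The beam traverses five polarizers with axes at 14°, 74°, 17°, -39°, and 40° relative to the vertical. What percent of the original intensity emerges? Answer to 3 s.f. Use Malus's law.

Unpolarized light through the first polarizer → I₁ = ½ I₀, now polarized at 14°.
I₂ = I₁ cos²(74° − 14°) = 0.5 I₀ · cos²(60°) = 0.125 I₀.
I₃ = I₂ cos²(17° − 74°) = 0.125 I₀ · cos²(57°) = 0.03708 I₀.
I₄ = I₃ cos²(-39° − 17°) = 0.03708 I₀ · cos²(56°) = 0.01159 I₀.
I₅ = I₄ cos²(40° + 39°) = 0.01159 I₀ · cos²(79°) = 0.0004221 I₀.
That is 0.04221% of the incident intensity.

≈ 0.0422%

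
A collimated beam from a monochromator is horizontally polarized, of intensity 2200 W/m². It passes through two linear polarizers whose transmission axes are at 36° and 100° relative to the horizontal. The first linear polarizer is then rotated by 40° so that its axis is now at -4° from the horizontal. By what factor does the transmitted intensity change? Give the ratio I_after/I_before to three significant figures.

Before rotation:
I₁ = I₀ cos²(36° − 0°) = I₀ cos²(36°) = 0.6545 I₀.
I₂ = I₁ cos²(100° − 36°) = 0.6545 I₀ · cos²(64°) = 0.1258 I₀.
After rotation:
I₁ = I₀ cos²(-4° − 0°) = I₀ cos²(4°) = 0.9951 I₀.
Angle between axes 1 and 2: 76°. I₂ = 0.9951 I₀ · cos²(76°) = 0.05824 I₀.
Ratio = 0.05824 / 0.1258 = 0.4631.

I_new/I_old ≈ 0.463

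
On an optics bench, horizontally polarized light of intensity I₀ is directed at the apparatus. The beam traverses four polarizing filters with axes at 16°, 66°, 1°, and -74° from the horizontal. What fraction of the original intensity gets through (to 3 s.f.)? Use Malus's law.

≈ 0.00457 I₀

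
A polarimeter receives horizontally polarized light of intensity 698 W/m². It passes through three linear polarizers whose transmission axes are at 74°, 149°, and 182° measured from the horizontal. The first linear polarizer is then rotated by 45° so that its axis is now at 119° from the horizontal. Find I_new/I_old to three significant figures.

I_new/I_old ≈ 34.6

Before rotation:
By Malus's law, I₁ = I₀ cos²(74° − 0°) = I₀ cos²(74°) = 0.07598 I₀.
I₂ = I₁ cos²(149° − 74°) = 0.07598 I₀ · cos²(75°) = 0.005089 I₀.
I₃ = I₂ cos²(182° − 149°) = 0.005089 I₀ · cos²(33°) = 0.00358 I₀.
After rotation:
I₁ = I₀ cos²(119° − 0°) = I₀ cos²(61°) = 0.235 I₀.
I₂ = I₁ cos²(149° − 119°) = 0.235 I₀ · cos²(30°) = 0.1763 I₀.
I₃ = I₂ cos²(182° − 149°) = 0.1763 I₀ · cos²(33°) = 0.124 I₀.
Ratio = 0.124 / 0.00358 = 34.64.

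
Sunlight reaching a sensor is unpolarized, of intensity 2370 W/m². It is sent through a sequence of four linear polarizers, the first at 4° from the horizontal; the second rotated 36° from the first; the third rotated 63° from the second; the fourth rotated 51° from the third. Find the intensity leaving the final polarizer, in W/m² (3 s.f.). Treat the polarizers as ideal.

Unpolarized light through the first polarizer → I₁ = 2370 W/m²/2 = 1185 W/m², polarized at 4°.
I₂ = I₁ · cos²(36°) = 1185 · 0.6545 = 775.6 W/m².
I₃ = I₂ · cos²(63°) = 775.6 · 0.2061 = 159.9 W/m².
I₄ = I₃ · cos²(51°) = 159.9 · 0.396 = 63.31 W/m².

I ≈ 63.3 W/m²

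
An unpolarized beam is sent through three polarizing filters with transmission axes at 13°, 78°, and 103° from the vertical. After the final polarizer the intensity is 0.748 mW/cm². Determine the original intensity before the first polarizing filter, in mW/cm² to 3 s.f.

I₀ ≈ 10.2 mW/cm²

Unpolarized light through the first polarizer → I₁ = ½ I₀, now polarized at 13°.
I₂ = I₁ cos²(78° − 13°) = 0.5 I₀ · cos²(65°) = 0.0893 I₀.
I₃ = I₂ cos²(103° − 78°) = 0.0893 I₀ · cos²(25°) = 0.07335 I₀.
So 0.748 mW/cm² = 0.07335 I₀, giving I₀ = 0.748/0.07335 = 10.2 mW/cm².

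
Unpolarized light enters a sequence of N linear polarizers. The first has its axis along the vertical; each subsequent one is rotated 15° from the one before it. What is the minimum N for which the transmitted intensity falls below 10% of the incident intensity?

First polarizer halves the unpolarized light: factor 1/2.
Each further stage multiplies by cos²(15°) = 0.933.
After N polarizers: T = 0.5·0.933^(N−1). Require T < 0.10 ⇒ N−1 > ln(0.10/0.5)/ln(0.933) = 23.21, so N−1 ≥ 24 and N = 25.
Check: N=25 gives T = 0.09468 < 0.10; N=24 gives T = 0.1015.

N = 25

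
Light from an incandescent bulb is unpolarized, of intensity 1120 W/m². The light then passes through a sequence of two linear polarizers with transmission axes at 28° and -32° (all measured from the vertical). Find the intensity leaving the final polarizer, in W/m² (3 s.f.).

Unpolarized light through the first polarizer → I₁ = 1120 W/m²/2 = 560 W/m², polarized at 28°.
I₂ = I₁ · cos²(60°) = 560 · 0.25 = 140 W/m².

I ≈ 140 W/m²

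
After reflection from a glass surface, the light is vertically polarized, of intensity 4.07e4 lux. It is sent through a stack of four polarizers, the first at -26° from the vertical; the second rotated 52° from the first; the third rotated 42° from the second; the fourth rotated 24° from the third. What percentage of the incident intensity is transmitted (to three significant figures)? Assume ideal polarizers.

≈ 14.1%

By Malus's law, I₁ = 4.07e4 lux · cos²(26°) = 3.288e+04 lux.
I₂ = I₁ · cos²(52°) = 3.288e+04 · 0.379 = 1.246e+04 lux.
I₃ = I₂ · cos²(42°) = 1.246e+04 · 0.5523 = 6882 lux.
I₄ = I₃ · cos²(24°) = 6882 · 0.8346 = 5744 lux.
That is 14.11% of the incident intensity.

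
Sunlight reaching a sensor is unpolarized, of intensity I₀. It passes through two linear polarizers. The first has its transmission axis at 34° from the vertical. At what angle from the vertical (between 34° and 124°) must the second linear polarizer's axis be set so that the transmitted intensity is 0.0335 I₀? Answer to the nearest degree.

θ ≈ 109°

Unpolarized light through the first polarizer → I₁ = ½ I₀, now polarized at 34°.
Need I₂/I₀ = 0.0335, so cos²(θ − 34°) = 0.0335 / 0.5 = 0.067.
θ − 34° = arccos(√0.067) = 75.0°, giving θ ≈ 34 + 75.0 = 109.0°.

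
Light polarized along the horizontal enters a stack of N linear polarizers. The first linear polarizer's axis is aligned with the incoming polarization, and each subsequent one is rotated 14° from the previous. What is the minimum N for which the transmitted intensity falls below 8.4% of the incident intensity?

First polarizer is aligned with the polarization: full transmission.
Each further stage multiplies by cos²(14°) = 0.9415.
After N polarizers: T = 0.9415^(N−1). Require T < 0.084 ⇒ N−1 > ln(0.084)/ln(0.9415) = 41.07, so N−1 ≥ 42 and N = 43.
Check: N=43 gives T = 0.07942 < 0.084; N=42 gives T = 0.08436.

N = 43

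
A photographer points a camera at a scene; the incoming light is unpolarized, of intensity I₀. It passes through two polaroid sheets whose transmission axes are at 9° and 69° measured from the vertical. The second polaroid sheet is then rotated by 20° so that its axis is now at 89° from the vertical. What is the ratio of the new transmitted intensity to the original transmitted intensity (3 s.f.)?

Before rotation:
Unpolarized light through the first polarizer → I₁ = ½ I₀, now polarized at 9°.
I₂ = I₁ cos²(69° − 9°) = 0.5 I₀ · cos²(60°) = 0.125 I₀.
After rotation:
Unpolarized light through the first polarizer → I₁ = ½ I₀, now polarized at 9°.
I₂ = I₁ cos²(89° − 9°) = 0.5 I₀ · cos²(80°) = 0.01508 I₀.
Ratio = 0.01508 / 0.125 = 0.1206.

I_new/I_old ≈ 0.121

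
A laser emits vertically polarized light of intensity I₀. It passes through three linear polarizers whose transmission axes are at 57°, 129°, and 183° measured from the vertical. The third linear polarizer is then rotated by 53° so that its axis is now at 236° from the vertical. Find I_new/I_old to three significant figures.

Before rotation:
I₁ = I₀ cos²(57° − 0°) = I₀ cos²(57°) = 0.2966 I₀.
I₂ = I₁ cos²(129° − 57°) = 0.2966 I₀ · cos²(72°) = 0.02833 I₀.
I₃ = I₂ cos²(183° − 129°) = 0.02833 I₀ · cos²(54°) = 0.009786 I₀.
After rotation:
I₁ = I₀ cos²(57° − 0°) = I₀ cos²(57°) = 0.2966 I₀.
I₂ = I₁ cos²(129° − 57°) = 0.2966 I₀ · cos²(72°) = 0.02833 I₀.
Angle between axes 2 and 3: 73°. I₃ = 0.02833 I₀ · cos²(73°) = 0.002421 I₀.
Ratio = 0.002421 / 0.009786 = 0.2474.

I_new/I_old ≈ 0.247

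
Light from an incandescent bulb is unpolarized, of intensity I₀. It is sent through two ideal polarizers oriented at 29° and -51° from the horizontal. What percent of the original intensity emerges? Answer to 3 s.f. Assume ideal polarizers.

≈ 1.51%

Unpolarized light through the first polarizer → I₁ = ½ I₀, now polarized at 29°.
I₂ = I₁ cos²(-51° − 29°) = 0.5 I₀ · cos²(80°) = 0.01508 I₀.
That is 1.508% of the incident intensity.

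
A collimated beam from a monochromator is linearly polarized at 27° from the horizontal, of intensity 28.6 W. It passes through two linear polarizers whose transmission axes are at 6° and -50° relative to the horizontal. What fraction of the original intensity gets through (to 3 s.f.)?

I/I₀ ≈ 0.273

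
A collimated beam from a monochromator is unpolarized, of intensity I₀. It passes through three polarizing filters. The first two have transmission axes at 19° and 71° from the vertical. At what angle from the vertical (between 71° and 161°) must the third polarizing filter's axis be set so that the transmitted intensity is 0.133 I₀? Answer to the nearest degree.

Unpolarized light through the first polarizer → I₁ = ½ I₀, now polarized at 19°.
I₂ = I₁ cos²(71° − 19°) = 0.5 I₀ · cos²(52°) = 0.1895 I₀.
Need I₃/I₀ = 0.133, so cos²(θ − 71°) = 0.133 / 0.1895 = 0.7018.
θ − 71° = arccos(√0.7018) = 33.1°, giving θ ≈ 71 + 33.1 = 104.1°.

θ ≈ 104°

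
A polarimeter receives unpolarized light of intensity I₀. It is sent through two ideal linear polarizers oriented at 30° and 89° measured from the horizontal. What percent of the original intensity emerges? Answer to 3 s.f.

Unpolarized light through the first polarizer → I₁ = ½ I₀, now polarized at 30°.
I₂ = I₁ cos²(89° − 30°) = 0.5 I₀ · cos²(59°) = 0.1326 I₀.
That is 13.26% of the incident intensity.

≈ 13.3%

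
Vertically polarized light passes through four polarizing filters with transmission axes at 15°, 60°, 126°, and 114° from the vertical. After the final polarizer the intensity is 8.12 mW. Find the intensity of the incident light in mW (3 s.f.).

By Malus's law, I₁ = I₀ cos²(15° − 0°) = I₀ cos²(15°) = 0.933 I₀.
I₂ = I₁ cos²(60° − 15°) = 0.933 I₀ · cos²(45°) = 0.4665 I₀.
I₃ = I₂ cos²(126° − 60°) = 0.4665 I₀ · cos²(66°) = 0.07718 I₀.
I₄ = I₃ cos²(114° − 126°) = 0.07718 I₀ · cos²(12°) = 0.07384 I₀.
So 8.12 mW = 0.07384 I₀, giving I₀ = 8.12/0.07384 = 110 mW.

I₀ ≈ 110 mW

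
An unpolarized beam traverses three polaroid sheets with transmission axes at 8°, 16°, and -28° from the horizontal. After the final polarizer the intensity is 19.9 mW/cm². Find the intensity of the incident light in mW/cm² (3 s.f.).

I₀ ≈ 78.4 mW/cm²

Unpolarized light through the first polarizer → I₁ = ½ I₀, now polarized at 8°.
I₂ = I₁ cos²(16° − 8°) = 0.5 I₀ · cos²(8°) = 0.4903 I₀.
I₃ = I₂ cos²(-28° − 16°) = 0.4903 I₀ · cos²(44°) = 0.2537 I₀.
So 19.9 mW/cm² = 0.2537 I₀, giving I₀ = 19.9/0.2537 = 78.43 mW/cm².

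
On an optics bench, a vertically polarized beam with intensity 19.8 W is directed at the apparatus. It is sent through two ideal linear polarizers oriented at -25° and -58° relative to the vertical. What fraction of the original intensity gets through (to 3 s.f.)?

I/I₀ ≈ 0.578

By Malus's law, I₁ = 19.8 W · cos²(25°) = 16.26 W.
I₂ = I₁ · cos²(33°) = 16.26 · 0.7034 = 11.44 W.
Transmitted fraction = 0.5777.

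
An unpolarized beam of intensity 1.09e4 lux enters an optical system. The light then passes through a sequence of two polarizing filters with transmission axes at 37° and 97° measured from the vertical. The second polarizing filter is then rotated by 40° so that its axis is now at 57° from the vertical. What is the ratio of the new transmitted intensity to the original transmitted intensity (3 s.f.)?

I_new/I_old ≈ 3.53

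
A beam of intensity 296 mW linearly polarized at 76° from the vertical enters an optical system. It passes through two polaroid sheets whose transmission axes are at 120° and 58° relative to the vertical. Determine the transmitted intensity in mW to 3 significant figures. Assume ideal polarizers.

I ≈ 33.8 mW

I₁ = 296 mW · cos²(44°) = 153.2 mW.
I₂ = I₁ · cos²(62°) = 153.2 · 0.2204 = 33.76 mW.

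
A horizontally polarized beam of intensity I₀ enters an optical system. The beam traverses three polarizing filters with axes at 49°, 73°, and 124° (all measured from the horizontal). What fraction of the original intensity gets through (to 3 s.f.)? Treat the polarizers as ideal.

≈ 0.142 I₀

I₁ = I₀ cos²(49° − 0°) = I₀ cos²(49°) = 0.4304 I₀.
I₂ = I₁ cos²(73° − 49°) = 0.4304 I₀ · cos²(24°) = 0.3592 I₀.
I₃ = I₂ cos²(124° − 73°) = 0.3592 I₀ · cos²(51°) = 0.1423 I₀.
Transmitted fraction = 0.1423.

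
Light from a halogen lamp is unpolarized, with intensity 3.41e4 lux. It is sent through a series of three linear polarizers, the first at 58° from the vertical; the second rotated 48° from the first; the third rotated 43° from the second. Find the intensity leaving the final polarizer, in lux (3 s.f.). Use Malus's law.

I ≈ 4080 lux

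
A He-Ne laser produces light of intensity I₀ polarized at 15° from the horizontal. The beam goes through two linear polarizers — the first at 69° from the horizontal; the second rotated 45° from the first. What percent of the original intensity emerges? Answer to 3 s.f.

≈ 17.3%

I₁ = I₀ cos²(69° − 15°) = I₀ cos²(54°) = 0.3455 I₀.
I₂ = I₁ cos²(45°) = 0.3455 · 0.5 I₀ = 0.1727 I₀.
That is 17.27% of the incident intensity.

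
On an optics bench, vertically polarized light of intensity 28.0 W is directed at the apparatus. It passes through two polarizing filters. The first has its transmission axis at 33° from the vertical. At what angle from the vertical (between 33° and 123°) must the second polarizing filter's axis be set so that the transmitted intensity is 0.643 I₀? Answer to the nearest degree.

θ ≈ 50°

I₁ = I₀ cos²(33° − 0°) = I₀ cos²(33°) = 0.7034 I₀.
Need I₂/I₀ = 0.643, so cos²(θ − 33°) = 0.643 / 0.7034 = 0.9142.
θ − 33° = arccos(√0.9142) = 17.0°, giving θ ≈ 33 + 17.0 = 50.0°.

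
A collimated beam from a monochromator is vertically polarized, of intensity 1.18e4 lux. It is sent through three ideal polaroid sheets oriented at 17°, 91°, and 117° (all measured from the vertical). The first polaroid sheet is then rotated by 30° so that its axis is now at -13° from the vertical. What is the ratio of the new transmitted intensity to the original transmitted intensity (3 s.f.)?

Before rotation:
I₁ = I₀ cos²(17° − 0°) = I₀ cos²(17°) = 0.9145 I₀.
I₂ = I₁ cos²(91° − 17°) = 0.9145 I₀ · cos²(74°) = 0.06948 I₀.
I₃ = I₂ cos²(117° − 91°) = 0.06948 I₀ · cos²(26°) = 0.05613 I₀.
After rotation:
I₁ = I₀ cos²(-13° − 0°) = I₀ cos²(13°) = 0.9494 I₀.
Angle between axes 1 and 2: 76°. I₂ = 0.9494 I₀ · cos²(76°) = 0.05556 I₀.
I₃ = I₂ cos²(117° − 91°) = 0.05556 I₀ · cos²(26°) = 0.04489 I₀.
Ratio = 0.04489 / 0.05613 = 0.7997.

I_new/I_old ≈ 0.800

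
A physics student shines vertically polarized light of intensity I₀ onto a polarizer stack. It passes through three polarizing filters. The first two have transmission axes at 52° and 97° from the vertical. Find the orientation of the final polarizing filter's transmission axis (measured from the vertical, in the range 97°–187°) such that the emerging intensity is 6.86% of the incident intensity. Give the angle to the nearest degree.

By Malus's law, I₁ = I₀ cos²(52° − 0°) = I₀ cos²(52°) = 0.379 I₀.
I₂ = I₁ cos²(97° − 52°) = 0.379 I₀ · cos²(45°) = 0.1895 I₀.
Need I₃/I₀ = 0.0686, so cos²(θ − 97°) = 0.0686 / 0.1895 = 0.362.
θ − 97° = arccos(√0.362) = 53.0°, giving θ ≈ 97 + 53.0 = 150.0°.

θ ≈ 150°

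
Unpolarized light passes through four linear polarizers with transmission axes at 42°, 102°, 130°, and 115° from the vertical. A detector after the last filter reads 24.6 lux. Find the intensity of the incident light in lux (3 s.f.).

Unpolarized light through the first polarizer → I₁ = ½ I₀, now polarized at 42°.
I₂ = I₁ cos²(102° − 42°) = 0.5 I₀ · cos²(60°) = 0.125 I₀.
I₃ = I₂ cos²(130° − 102°) = 0.125 I₀ · cos²(28°) = 0.09745 I₀.
I₄ = I₃ cos²(115° − 130°) = 0.09745 I₀ · cos²(15°) = 0.09092 I₀.
So 24.6 lux = 0.09092 I₀, giving I₀ = 24.6/0.09092 = 270.6 lux.

I₀ ≈ 271 lux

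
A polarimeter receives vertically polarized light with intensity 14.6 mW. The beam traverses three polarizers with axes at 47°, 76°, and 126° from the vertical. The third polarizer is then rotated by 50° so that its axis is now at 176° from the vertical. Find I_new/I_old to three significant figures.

I_new/I_old ≈ 0.0730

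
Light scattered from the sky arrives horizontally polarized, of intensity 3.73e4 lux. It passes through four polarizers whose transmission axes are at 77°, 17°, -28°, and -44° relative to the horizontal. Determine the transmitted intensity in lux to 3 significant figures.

I₁ = 3.73e4 lux · cos²(77°) = 1887 lux.
I₂ = I₁ · cos²(60°) = 1887 · 0.25 = 471.9 lux.
I₃ = I₂ · cos²(45°) = 471.9 · 0.5 = 235.9 lux.
I₄ = I₃ · cos²(16°) = 235.9 · 0.924 = 218 lux.

I ≈ 218 lux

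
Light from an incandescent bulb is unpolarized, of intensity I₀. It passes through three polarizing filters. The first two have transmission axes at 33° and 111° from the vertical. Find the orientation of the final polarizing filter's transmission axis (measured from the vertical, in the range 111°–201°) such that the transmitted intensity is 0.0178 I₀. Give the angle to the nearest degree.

Unpolarized light through the first polarizer → I₁ = ½ I₀, now polarized at 33°.
I₂ = I₁ cos²(111° − 33°) = 0.5 I₀ · cos²(78°) = 0.02161 I₀.
Need I₃/I₀ = 0.0178, so cos²(θ − 111°) = 0.0178 / 0.02161 = 0.8236.
θ − 111° = arccos(√0.8236) = 24.8°, giving θ ≈ 111 + 24.8 = 135.8°.

θ ≈ 136°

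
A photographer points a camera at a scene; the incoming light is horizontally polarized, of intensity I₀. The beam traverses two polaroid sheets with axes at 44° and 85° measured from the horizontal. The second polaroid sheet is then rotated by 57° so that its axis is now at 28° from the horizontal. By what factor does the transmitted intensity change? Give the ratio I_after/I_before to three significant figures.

Before rotation:
By Malus's law, I₁ = I₀ cos²(44° − 0°) = I₀ cos²(44°) = 0.5174 I₀.
I₂ = I₁ cos²(85° − 44°) = 0.5174 I₀ · cos²(41°) = 0.2947 I₀.
After rotation:
I₁ = I₀ cos²(44° − 0°) = I₀ cos²(44°) = 0.5174 I₀.
I₂ = I₁ cos²(28° − 44°) = 0.5174 I₀ · cos²(16°) = 0.4781 I₀.
Ratio = 0.4781 / 0.2947 = 1.622.

I_new/I_old ≈ 1.62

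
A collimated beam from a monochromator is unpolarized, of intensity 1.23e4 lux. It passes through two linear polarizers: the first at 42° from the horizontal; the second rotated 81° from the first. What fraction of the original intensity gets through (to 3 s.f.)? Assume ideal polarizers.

Unpolarized light through the first polarizer → I₁ = 1.23e4 lux/2 = 6150 lux, polarized at 42°.
I₂ = I₁ · cos²(81°) = 6150 · 0.02447 = 150.5 lux.
Transmitted fraction = 0.01224.

I/I₀ ≈ 0.0122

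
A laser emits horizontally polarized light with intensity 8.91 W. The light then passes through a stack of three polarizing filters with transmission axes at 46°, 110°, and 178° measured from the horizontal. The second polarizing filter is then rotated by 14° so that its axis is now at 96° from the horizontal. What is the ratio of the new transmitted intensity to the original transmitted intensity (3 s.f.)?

I_new/I_old ≈ 0.297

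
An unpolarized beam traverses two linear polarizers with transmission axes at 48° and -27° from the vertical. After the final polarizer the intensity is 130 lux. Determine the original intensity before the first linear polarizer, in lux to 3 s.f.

Unpolarized light through the first polarizer → I₁ = ½ I₀, now polarized at 48°.
I₂ = I₁ cos²(-27° − 48°) = 0.5 I₀ · cos²(75°) = 0.03349 I₀.
So 130 lux = 0.03349 I₀, giving I₀ = 130/0.03349 = 3881 lux.

I₀ ≈ 3880 lux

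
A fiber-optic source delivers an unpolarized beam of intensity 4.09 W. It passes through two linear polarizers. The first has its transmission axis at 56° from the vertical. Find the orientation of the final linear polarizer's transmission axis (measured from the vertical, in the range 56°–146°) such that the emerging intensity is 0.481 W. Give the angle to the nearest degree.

θ ≈ 117°

Unpolarized light through the first polarizer → I₁ = ½ I₀, now polarized at 56°.
Target fraction: 0.481 / 4.09 W = 0.1176 of I₀.
Need I₂/I₀ = 0.1176, so cos²(θ − 56°) = 0.1176 / 0.5 = 0.2352.
θ − 56° = arccos(√0.2352) = 61.0°, giving θ ≈ 56 + 61.0 = 117.0°.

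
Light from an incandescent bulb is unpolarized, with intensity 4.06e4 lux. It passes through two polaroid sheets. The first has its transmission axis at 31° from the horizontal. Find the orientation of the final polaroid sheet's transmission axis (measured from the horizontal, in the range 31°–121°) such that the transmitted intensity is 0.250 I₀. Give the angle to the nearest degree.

θ ≈ 76°

Unpolarized light through the first polarizer → I₁ = ½ I₀, now polarized at 31°.
Need I₂/I₀ = 0.25, so cos²(θ − 31°) = 0.25 / 0.5 = 0.5.
θ − 31° = arccos(√0.5) = 45.0°, giving θ ≈ 31 + 45.0 = 76.0°.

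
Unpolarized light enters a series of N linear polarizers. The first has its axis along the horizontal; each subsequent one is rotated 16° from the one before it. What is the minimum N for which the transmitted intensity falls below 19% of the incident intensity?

N = 14

First polarizer halves the unpolarized light: factor 1/2.
Each further stage multiplies by cos²(16°) = 0.924.
After N polarizers: T = 0.5·0.924^(N−1). Require T < 0.19 ⇒ N−1 > ln(0.19/0.5)/ln(0.924) = 12.25, so N−1 ≥ 13 and N = 14.
Check: N=14 gives T = 0.179 < 0.19; N=13 gives T = 0.1937.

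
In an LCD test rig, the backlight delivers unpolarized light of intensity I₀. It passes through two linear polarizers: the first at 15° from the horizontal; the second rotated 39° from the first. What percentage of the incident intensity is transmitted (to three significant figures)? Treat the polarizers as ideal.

≈ 30.2%

Unpolarized light through the first polarizer → I₁ = ½ I₀, now polarized at 15°.
I₂ = I₁ cos²(39°) = 0.5 · 0.604 I₀ = 0.302 I₀.
That is 30.2% of the incident intensity.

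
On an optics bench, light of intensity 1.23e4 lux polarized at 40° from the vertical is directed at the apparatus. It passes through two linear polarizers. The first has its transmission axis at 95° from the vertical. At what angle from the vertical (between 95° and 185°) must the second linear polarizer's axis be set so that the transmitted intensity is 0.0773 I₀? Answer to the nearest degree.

θ ≈ 156°

By Malus's law, I₁ = I₀ cos²(95° − 40°) = I₀ cos²(55°) = 0.329 I₀.
Need I₂/I₀ = 0.0773, so cos²(θ − 95°) = 0.0773 / 0.329 = 0.235.
θ − 95° = arccos(√0.235) = 61.0°, giving θ ≈ 95 + 61.0 = 156.0°.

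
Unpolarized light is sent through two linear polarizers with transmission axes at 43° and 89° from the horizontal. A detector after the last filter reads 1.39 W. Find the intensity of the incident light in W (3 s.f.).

Unpolarized light through the first polarizer → I₁ = ½ I₀, now polarized at 43°.
I₂ = I₁ cos²(89° − 43°) = 0.5 I₀ · cos²(46°) = 0.2413 I₀.
So 1.39 W = 0.2413 I₀, giving I₀ = 1.39/0.2413 = 5.761 W.

I₀ ≈ 5.76 W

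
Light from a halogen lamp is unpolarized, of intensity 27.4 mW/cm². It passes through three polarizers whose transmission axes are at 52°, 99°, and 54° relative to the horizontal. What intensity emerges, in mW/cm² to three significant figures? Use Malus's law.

I ≈ 3.19 mW/cm²

Unpolarized light through the first polarizer → I₁ = 27.4 mW/cm²/2 = 13.7 mW/cm², polarized at 52°.
I₂ = I₁ · cos²(47°) = 13.7 · 0.4651 = 6.372 mW/cm².
I₃ = I₂ · cos²(45°) = 6.372 · 0.5 = 3.186 mW/cm².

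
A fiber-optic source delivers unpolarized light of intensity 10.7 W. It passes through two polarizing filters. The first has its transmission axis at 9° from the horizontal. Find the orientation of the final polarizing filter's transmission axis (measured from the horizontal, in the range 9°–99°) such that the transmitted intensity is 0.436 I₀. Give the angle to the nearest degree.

Unpolarized light through the first polarizer → I₁ = ½ I₀, now polarized at 9°.
Need I₂/I₀ = 0.436, so cos²(θ − 9°) = 0.436 / 0.5 = 0.872.
θ − 9° = arccos(√0.872) = 21.0°, giving θ ≈ 9 + 21.0 = 30.0°.

θ ≈ 30°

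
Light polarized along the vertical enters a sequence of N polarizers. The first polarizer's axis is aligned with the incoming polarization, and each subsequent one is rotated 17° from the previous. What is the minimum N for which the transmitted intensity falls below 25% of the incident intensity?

First polarizer is aligned with the polarization: full transmission.
Each further stage multiplies by cos²(17°) = 0.9145.
After N polarizers: T = 0.9145^(N−1). Require T < 0.25 ⇒ N−1 > ln(0.25)/ln(0.9145) = 15.51, so N−1 ≥ 16 and N = 17.
Check: N=17 gives T = 0.2394 < 0.25; N=16 gives T = 0.2618.

N = 17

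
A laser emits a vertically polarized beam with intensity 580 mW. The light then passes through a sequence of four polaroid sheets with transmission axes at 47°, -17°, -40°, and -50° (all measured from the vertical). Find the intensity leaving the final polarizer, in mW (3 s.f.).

I ≈ 42.6 mW

I₁ = 580 mW · cos²(47°) = 269.8 mW.
I₂ = I₁ · cos²(64°) = 269.8 · 0.1922 = 51.84 mW.
I₃ = I₂ · cos²(23°) = 51.84 · 0.8473 = 43.93 mW.
I₄ = I₃ · cos²(10°) = 43.93 · 0.9698 = 42.6 mW.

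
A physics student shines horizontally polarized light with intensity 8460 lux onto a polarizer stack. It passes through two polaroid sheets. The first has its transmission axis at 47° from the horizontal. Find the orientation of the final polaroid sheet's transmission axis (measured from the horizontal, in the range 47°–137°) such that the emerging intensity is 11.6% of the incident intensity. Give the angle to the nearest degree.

θ ≈ 107°

By Malus's law, I₁ = I₀ cos²(47° − 0°) = I₀ cos²(47°) = 0.4651 I₀.
Need I₂/I₀ = 0.116, so cos²(θ − 47°) = 0.116 / 0.4651 = 0.2494.
θ − 47° = arccos(√0.2494) = 60.0°, giving θ ≈ 47 + 60.0 = 107.0°.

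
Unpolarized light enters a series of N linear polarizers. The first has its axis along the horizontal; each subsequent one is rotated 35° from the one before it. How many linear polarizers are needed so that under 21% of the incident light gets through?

N = 4

First polarizer halves the unpolarized light: factor 1/2.
Each further stage multiplies by cos²(35°) = 0.671.
After N polarizers: T = 0.5·0.671^(N−1). Require T < 0.21 ⇒ N−1 > ln(0.21/0.5)/ln(0.671) = 2.17, so N−1 ≥ 3 and N = 4.
Check: N=4 gives T = 0.1511 < 0.21; N=3 gives T = 0.2251.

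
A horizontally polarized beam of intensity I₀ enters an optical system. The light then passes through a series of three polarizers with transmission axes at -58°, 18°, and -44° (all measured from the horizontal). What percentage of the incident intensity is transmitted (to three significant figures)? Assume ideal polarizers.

≈ 0.362%

I₁ = I₀ cos²(-58° − 0°) = I₀ cos²(58°) = 0.2808 I₀.
I₂ = I₁ cos²(18° + 58°) = 0.2808 I₀ · cos²(76°) = 0.01644 I₀.
I₃ = I₂ cos²(-44° − 18°) = 0.01644 I₀ · cos²(62°) = 0.003622 I₀.
That is 0.3622% of the incident intensity.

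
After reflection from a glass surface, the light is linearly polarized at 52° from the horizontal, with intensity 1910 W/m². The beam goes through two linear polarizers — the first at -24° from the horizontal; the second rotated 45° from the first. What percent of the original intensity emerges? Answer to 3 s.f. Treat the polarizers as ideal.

By Malus's law, I₁ = 1910 W/m² · cos²(76°) = 111.8 W/m².
I₂ = I₁ · cos²(45°) = 111.8 · 0.5 = 55.89 W/m².
That is 2.926% of the incident intensity.

≈ 2.93%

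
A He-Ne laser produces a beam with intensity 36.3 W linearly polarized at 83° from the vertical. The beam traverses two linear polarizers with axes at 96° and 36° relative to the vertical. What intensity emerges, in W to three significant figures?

I ≈ 8.62 W

By Malus's law, I₁ = 36.3 W · cos²(13°) = 34.46 W.
I₂ = I₁ · cos²(60°) = 34.46 · 0.25 = 8.616 W.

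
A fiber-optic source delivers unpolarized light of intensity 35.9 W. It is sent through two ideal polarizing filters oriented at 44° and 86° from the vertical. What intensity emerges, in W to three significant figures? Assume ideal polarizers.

I ≈ 9.91 W

Unpolarized light through the first polarizer → I₁ = 35.9 W/2 = 17.95 W, polarized at 44°.
I₂ = I₁ · cos²(42°) = 17.95 · 0.5523 = 9.913 W.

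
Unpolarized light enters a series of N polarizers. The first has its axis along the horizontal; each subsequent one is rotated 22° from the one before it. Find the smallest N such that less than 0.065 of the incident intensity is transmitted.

N = 15

First polarizer halves the unpolarized light: factor 1/2.
Each further stage multiplies by cos²(22°) = 0.8597.
After N polarizers: T = 0.5·0.8597^(N−1). Require T < 0.065 ⇒ N−1 > ln(0.065/0.5)/ln(0.8597) = 13.49, so N−1 ≥ 14 and N = 15.
Check: N=15 gives T = 0.0602 < 0.065; N=14 gives T = 0.07003.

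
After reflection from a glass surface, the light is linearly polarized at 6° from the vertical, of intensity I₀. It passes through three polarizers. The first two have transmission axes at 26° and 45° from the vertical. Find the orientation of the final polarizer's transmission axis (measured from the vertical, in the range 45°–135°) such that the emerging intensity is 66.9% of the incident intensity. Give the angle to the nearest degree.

By Malus's law, I₁ = I₀ cos²(26° − 6°) = I₀ cos²(20°) = 0.883 I₀.
I₂ = I₁ cos²(45° − 26°) = 0.883 I₀ · cos²(19°) = 0.7894 I₀.
Need I₃/I₀ = 0.669, so cos²(θ − 45°) = 0.669 / 0.7894 = 0.8475.
θ − 45° = arccos(√0.8475) = 23.0°, giving θ ≈ 45 + 23.0 = 68.0°.

θ ≈ 68°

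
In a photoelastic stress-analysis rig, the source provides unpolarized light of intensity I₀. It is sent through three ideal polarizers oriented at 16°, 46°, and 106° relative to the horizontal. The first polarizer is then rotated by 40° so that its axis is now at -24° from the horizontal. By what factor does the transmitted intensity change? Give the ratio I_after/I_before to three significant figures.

I_new/I_old ≈ 0.156

Before rotation:
Unpolarized light through the first polarizer → I₁ = ½ I₀, now polarized at 16°.
I₂ = I₁ cos²(46° − 16°) = 0.5 I₀ · cos²(30°) = 0.375 I₀.
I₃ = I₂ cos²(106° − 46°) = 0.375 I₀ · cos²(60°) = 0.09375 I₀.
After rotation:
Unpolarized light through the first polarizer → I₁ = ½ I₀, now polarized at -24°.
I₂ = I₁ cos²(46° + 24°) = 0.5 I₀ · cos²(70°) = 0.05849 I₀.
I₃ = I₂ cos²(106° − 46°) = 0.05849 I₀ · cos²(60°) = 0.01462 I₀.
Ratio = 0.01462 / 0.09375 = 0.156.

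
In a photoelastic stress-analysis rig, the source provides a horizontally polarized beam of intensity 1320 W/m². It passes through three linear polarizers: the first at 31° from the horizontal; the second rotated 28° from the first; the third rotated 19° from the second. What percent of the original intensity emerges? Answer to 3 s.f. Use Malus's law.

By Malus's law, I₁ = 1320 W/m² · cos²(31°) = 969.9 W/m².
I₂ = I₁ · cos²(28°) = 969.9 · 0.7796 = 756.1 W/m².
I₃ = I₂ · cos²(19°) = 756.1 · 0.894 = 676 W/m².
That is 51.21% of the incident intensity.

≈ 51.2%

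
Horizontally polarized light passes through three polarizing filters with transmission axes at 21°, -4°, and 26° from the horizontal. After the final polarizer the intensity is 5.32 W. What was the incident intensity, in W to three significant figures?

I₀ ≈ 9.91 W

I₁ = I₀ cos²(21° − 0°) = I₀ cos²(21°) = 0.8716 I₀.
I₂ = I₁ cos²(-4° − 21°) = 0.8716 I₀ · cos²(25°) = 0.7159 I₀.
I₃ = I₂ cos²(26° + 4°) = 0.7159 I₀ · cos²(30°) = 0.5369 I₀.
So 5.32 W = 0.5369 I₀, giving I₀ = 5.32/0.5369 = 9.908 W.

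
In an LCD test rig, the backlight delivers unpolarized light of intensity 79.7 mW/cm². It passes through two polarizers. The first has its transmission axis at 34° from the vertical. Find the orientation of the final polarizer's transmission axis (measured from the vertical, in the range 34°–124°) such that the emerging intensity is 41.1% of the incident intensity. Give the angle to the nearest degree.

θ ≈ 59°

Unpolarized light through the first polarizer → I₁ = ½ I₀, now polarized at 34°.
Need I₂/I₀ = 0.411, so cos²(θ − 34°) = 0.411 / 0.5 = 0.822.
θ − 34° = arccos(√0.822) = 25.0°, giving θ ≈ 34 + 25.0 = 59.0°.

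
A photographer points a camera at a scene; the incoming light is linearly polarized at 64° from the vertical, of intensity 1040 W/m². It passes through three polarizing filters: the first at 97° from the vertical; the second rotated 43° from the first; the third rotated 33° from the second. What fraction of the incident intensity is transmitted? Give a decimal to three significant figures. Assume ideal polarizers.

I/I₀ ≈ 0.265

I₁ = 1040 W/m² · cos²(33°) = 731.5 W/m².
I₂ = I₁ · cos²(43°) = 731.5 · 0.5349 = 391.3 W/m².
I₃ = I₂ · cos²(33°) = 391.3 · 0.7034 = 275.2 W/m².
Transmitted fraction = 0.2646.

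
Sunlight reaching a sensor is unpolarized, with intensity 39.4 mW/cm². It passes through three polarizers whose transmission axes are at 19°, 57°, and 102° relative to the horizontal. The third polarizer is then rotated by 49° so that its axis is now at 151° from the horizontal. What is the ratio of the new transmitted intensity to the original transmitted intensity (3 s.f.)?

I_new/I_old ≈ 0.00973

Before rotation:
Unpolarized light through the first polarizer → I₁ = ½ I₀, now polarized at 19°.
I₂ = I₁ cos²(57° − 19°) = 0.5 I₀ · cos²(38°) = 0.3105 I₀.
I₃ = I₂ cos²(102° − 57°) = 0.3105 I₀ · cos²(45°) = 0.1552 I₀.
After rotation:
Unpolarized light through the first polarizer → I₁ = ½ I₀, now polarized at 19°.
I₂ = I₁ cos²(57° − 19°) = 0.5 I₀ · cos²(38°) = 0.3105 I₀.
Angle between axes 2 and 3: 86°. I₃ = 0.3105 I₀ · cos²(86°) = 0.001511 I₀.
Ratio = 0.001511 / 0.1552 = 0.009732.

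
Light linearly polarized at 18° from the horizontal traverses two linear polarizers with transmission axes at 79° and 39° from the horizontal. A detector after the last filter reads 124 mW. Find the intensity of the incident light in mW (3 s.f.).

I₀ ≈ 899 mW

I₁ = I₀ cos²(79° − 18°) = I₀ cos²(61°) = 0.235 I₀.
I₂ = I₁ cos²(39° − 79°) = 0.235 I₀ · cos²(40°) = 0.1379 I₀.
So 124 mW = 0.1379 I₀, giving I₀ = 124/0.1379 = 899 mW.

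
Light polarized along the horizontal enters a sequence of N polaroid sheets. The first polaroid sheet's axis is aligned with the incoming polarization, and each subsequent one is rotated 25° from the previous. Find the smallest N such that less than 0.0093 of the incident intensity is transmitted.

N = 25

First polarizer is aligned with the polarization: full transmission.
Each further stage multiplies by cos²(25°) = 0.8214.
After N polarizers: T = 0.8214^(N−1). Require T < 0.0093 ⇒ N−1 > ln(0.0093)/ln(0.8214) = 23.77, so N−1 ≥ 24 and N = 25.
Check: N=25 gives T = 0.008897 < 0.0093; N=24 gives T = 0.01083.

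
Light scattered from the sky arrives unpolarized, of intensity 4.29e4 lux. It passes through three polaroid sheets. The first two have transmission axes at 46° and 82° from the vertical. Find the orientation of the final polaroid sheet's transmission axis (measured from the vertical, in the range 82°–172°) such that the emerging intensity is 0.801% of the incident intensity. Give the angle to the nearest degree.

Unpolarized light through the first polarizer → I₁ = ½ I₀, now polarized at 46°.
I₂ = I₁ cos²(82° − 46°) = 0.5 I₀ · cos²(36°) = 0.3273 I₀.
Need I₃/I₀ = 0.00801, so cos²(θ − 82°) = 0.00801 / 0.3273 = 0.02448.
θ − 82° = arccos(√0.02448) = 81.0°, giving θ ≈ 82 + 81.0 = 163.0°.

θ ≈ 163°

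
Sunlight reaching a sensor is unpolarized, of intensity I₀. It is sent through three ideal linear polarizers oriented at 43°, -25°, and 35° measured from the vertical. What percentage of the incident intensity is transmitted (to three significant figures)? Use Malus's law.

≈ 1.75%

Unpolarized light through the first polarizer → I₁ = ½ I₀, now polarized at 43°.
I₂ = I₁ cos²(-25° − 43°) = 0.5 I₀ · cos²(68°) = 0.07017 I₀.
I₃ = I₂ cos²(35° + 25°) = 0.07017 I₀ · cos²(60°) = 0.01754 I₀.
That is 1.754% of the incident intensity.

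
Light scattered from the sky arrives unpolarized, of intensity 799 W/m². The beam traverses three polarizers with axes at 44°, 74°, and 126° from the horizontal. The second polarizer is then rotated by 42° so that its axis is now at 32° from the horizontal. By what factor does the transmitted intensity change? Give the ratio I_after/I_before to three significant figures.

I_new/I_old ≈ 0.0164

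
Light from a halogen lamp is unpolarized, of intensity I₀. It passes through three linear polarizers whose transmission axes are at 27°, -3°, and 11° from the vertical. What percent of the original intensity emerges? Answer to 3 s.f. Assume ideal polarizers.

≈ 35.3%

Unpolarized light through the first polarizer → I₁ = ½ I₀, now polarized at 27°.
I₂ = I₁ cos²(-3° − 27°) = 0.5 I₀ · cos²(30°) = 0.375 I₀.
I₃ = I₂ cos²(11° + 3°) = 0.375 I₀ · cos²(14°) = 0.3531 I₀.
That is 35.31% of the incident intensity.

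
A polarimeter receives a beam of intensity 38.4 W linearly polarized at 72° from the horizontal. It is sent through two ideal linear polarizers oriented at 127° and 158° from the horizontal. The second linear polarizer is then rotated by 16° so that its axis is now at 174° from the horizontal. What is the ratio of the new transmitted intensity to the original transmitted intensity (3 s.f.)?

Before rotation:
By Malus's law, I₁ = I₀ cos²(127° − 72°) = I₀ cos²(55°) = 0.329 I₀.
I₂ = I₁ cos²(158° − 127°) = 0.329 I₀ · cos²(31°) = 0.2417 I₀.
After rotation:
I₁ = I₀ cos²(127° − 72°) = I₀ cos²(55°) = 0.329 I₀.
I₂ = I₁ cos²(174° − 127°) = 0.329 I₀ · cos²(47°) = 0.153 I₀.
Ratio = 0.153 / 0.2417 = 0.633.

I_new/I_old ≈ 0.633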